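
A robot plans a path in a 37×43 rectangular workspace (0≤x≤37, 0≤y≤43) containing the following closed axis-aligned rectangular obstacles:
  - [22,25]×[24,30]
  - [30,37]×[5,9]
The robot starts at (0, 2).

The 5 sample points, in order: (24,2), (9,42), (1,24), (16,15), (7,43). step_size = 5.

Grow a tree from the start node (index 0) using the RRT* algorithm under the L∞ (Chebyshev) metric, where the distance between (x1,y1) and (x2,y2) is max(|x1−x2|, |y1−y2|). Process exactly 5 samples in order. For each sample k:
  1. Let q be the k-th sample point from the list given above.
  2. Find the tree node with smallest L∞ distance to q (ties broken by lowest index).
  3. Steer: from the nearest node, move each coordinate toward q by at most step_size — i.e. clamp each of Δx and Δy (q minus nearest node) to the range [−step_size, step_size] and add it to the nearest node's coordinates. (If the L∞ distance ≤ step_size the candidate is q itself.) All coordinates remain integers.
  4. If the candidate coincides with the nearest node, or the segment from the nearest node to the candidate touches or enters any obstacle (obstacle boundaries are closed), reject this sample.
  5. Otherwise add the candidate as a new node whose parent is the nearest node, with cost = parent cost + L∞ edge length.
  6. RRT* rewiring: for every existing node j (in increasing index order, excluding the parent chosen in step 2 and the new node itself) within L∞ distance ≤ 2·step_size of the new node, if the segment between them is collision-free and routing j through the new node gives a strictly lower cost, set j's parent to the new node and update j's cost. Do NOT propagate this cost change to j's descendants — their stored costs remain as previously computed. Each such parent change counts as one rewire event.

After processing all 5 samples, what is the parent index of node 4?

1. q=(24,2) nearest=0 d=24 new=(5,2) → add node 1 parent=0 cost=5
2. q=(9,42) nearest=0 d=40 new=(5,7) → add node 2 parent=0 cost=5
3. q=(1,24) nearest=2 d=17 new=(1,12) → add node 3 parent=2 cost=10
4. q=(16,15) nearest=2 d=11 new=(10,12) → add node 4 parent=2 cost=10
5. q=(7,43) nearest=3 d=31 new=(6,17) → add node 5 parent=3 cost=15

Parent of node 4: 2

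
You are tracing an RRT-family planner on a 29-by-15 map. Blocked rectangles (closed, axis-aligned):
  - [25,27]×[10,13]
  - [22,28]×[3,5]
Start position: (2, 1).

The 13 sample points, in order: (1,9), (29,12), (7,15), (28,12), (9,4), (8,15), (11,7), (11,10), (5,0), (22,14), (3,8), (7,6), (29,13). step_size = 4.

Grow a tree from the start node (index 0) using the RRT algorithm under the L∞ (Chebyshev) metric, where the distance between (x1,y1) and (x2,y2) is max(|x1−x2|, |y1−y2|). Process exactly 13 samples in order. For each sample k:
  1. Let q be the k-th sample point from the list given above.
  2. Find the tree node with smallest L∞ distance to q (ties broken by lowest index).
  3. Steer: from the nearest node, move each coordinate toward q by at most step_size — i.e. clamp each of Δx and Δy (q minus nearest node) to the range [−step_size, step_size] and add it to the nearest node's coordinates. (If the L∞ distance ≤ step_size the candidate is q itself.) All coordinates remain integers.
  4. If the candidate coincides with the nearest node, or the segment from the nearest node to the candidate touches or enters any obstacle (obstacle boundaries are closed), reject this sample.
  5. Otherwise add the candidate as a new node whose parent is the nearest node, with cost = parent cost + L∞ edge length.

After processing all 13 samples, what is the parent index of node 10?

Parent of node 10: 7

1. q=(1,9) nearest=0 d=8 new=(1,5) → add node 1 parent=0 cost=4
2. q=(29,12) nearest=0 d=27 new=(6,5) → add node 2 parent=0 cost=4
3. q=(7,15) nearest=1 d=10 new=(5,9) → add node 3 parent=1 cost=8
4. q=(28,12) nearest=2 d=22 new=(10,9) → add node 4 parent=2 cost=8
5. q=(9,4) nearest=2 d=3 new=(9,4) → add node 5 parent=2 cost=7
6. q=(8,15) nearest=3 d=6 new=(8,13) → add node 6 parent=3 cost=12
7. q=(11,7) nearest=4 d=2 new=(11,7) → add node 7 parent=4 cost=10
8. q=(11,10) nearest=4 d=1 new=(11,10) → add node 8 parent=4 cost=9
9. q=(5,0) nearest=0 d=3 new=(5,0) → add node 9 parent=0 cost=3
10. q=(22,14) nearest=7 d=11 new=(15,11) → add node 10 parent=7 cost=14
11. q=(3,8) nearest=3 d=2 new=(3,8) → add node 11 parent=3 cost=10
12. q=(7,6) nearest=2 d=1 new=(7,6) → add node 12 parent=2 cost=5
13. q=(29,13) nearest=10 d=14 new=(19,13) → add node 13 parent=10 cost=18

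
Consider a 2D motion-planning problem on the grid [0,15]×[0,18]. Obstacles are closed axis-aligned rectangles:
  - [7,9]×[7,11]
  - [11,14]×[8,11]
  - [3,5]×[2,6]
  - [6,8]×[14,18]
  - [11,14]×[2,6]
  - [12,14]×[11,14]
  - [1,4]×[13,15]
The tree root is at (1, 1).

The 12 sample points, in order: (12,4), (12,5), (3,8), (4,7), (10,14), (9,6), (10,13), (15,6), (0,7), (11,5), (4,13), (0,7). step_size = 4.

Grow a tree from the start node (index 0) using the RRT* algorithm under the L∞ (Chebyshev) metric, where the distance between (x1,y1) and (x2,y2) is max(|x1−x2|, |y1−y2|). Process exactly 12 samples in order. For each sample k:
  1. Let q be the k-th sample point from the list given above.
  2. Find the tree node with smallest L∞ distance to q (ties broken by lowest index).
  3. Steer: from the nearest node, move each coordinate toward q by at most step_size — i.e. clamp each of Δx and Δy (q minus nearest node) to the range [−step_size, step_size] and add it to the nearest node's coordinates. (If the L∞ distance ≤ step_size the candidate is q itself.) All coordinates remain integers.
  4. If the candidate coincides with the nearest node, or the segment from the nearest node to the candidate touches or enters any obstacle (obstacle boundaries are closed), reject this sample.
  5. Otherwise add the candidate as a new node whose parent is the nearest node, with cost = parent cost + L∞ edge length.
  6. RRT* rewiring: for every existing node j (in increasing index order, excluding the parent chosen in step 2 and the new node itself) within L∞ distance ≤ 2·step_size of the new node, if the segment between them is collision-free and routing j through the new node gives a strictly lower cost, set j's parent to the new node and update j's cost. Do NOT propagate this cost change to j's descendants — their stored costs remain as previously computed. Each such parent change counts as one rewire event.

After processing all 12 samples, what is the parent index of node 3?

1. q=(12,4) nearest=0 d=11 new=(5,4) → blocked by [3,5]×[2,6], reject
2. q=(12,5) nearest=0 d=11 new=(5,5) → blocked by [3,5]×[2,6], reject
3. q=(3,8) nearest=0 d=7 new=(3,5) → blocked by [3,5]×[2,6], reject
4. q=(4,7) nearest=0 d=6 new=(4,5) → blocked by [3,5]×[2,6], reject
5. q=(10,14) nearest=0 d=13 new=(5,5) → blocked by [3,5]×[2,6], reject
6. q=(9,6) nearest=0 d=8 new=(5,5) → blocked by [3,5]×[2,6], reject
7. q=(10,13) nearest=0 d=12 new=(5,5) → blocked by [3,5]×[2,6], reject
8. q=(15,6) nearest=0 d=14 new=(5,5) → blocked by [3,5]×[2,6], reject
9. q=(0,7) nearest=0 d=6 new=(0,5) → add node 1 parent=0 cost=4
10. q=(11,5) nearest=0 d=10 new=(5,5) → blocked by [3,5]×[2,6], reject
11. q=(4,13) nearest=1 d=8 new=(4,9) → add node 2 parent=1 cost=8
12. q=(0,7) nearest=1 d=2 new=(0,7) → add node 3 parent=1 cost=6

Parent of node 3: 1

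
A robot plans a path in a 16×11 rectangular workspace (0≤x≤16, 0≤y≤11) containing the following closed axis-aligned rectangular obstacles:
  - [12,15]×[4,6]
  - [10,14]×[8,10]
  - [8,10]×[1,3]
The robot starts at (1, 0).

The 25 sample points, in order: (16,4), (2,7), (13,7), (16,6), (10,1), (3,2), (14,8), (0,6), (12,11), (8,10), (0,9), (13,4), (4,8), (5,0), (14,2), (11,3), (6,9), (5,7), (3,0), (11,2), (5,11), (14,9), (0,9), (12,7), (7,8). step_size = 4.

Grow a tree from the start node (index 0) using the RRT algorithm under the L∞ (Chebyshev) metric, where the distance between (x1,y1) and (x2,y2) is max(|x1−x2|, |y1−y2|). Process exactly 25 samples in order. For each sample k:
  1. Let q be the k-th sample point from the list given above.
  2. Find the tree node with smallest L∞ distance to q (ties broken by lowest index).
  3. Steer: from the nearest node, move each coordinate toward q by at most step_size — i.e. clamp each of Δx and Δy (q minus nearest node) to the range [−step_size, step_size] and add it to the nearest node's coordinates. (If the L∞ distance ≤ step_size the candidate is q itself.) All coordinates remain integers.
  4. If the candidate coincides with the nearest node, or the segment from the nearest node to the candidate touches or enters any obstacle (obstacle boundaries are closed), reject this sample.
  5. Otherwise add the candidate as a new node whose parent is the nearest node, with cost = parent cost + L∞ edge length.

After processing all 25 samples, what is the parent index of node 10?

Parent of node 10: 3

1. q=(16,4) nearest=0 d=15 new=(5,4) → add node 1 parent=0 cost=4
2. q=(2,7) nearest=1 d=3 new=(2,7) → add node 2 parent=1 cost=7
3. q=(13,7) nearest=1 d=8 new=(9,7) → add node 3 parent=1 cost=8
4. q=(16,6) nearest=3 d=7 new=(13,6) → blocked by [12,15]×[4,6], reject
5. q=(10,1) nearest=1 d=5 new=(9,1) → blocked by [8,10]×[1,3], reject
6. q=(3,2) nearest=0 d=2 new=(3,2) → add node 4 parent=0 cost=2
7. q=(14,8) nearest=3 d=5 new=(13,8) → blocked by [10,14]×[8,10], reject
8. q=(0,6) nearest=2 d=2 new=(0,6) → add node 5 parent=2 cost=9
9. q=(12,11) nearest=3 d=4 new=(12,11) → blocked by [10,14]×[8,10], reject
10. q=(8,10) nearest=3 d=3 new=(8,10) → add node 6 parent=3 cost=11
11. q=(0,9) nearest=2 d=2 new=(0,9) → add node 7 parent=2 cost=9
12. q=(13,4) nearest=3 d=4 new=(13,4) → blocked by [12,15]×[4,6], reject
13. q=(4,8) nearest=2 d=2 new=(4,8) → add node 8 parent=2 cost=9
14. q=(5,0) nearest=4 d=2 new=(5,0) → add node 9 parent=4 cost=4
15. q=(14,2) nearest=3 d=5 new=(13,3) → blocked by [12,15]×[4,6], reject
16. q=(11,3) nearest=3 d=4 new=(11,3) → add node 10 parent=3 cost=12
17. q=(6,9) nearest=6 d=2 new=(6,9) → add node 11 parent=6 cost=13
18. q=(5,7) nearest=8 d=1 new=(5,7) → add node 12 parent=8 cost=10
19. q=(3,0) nearest=0 d=2 new=(3,0) → add node 13 parent=0 cost=2
20. q=(11,2) nearest=10 d=1 new=(11,2) → add node 14 parent=10 cost=13
21. q=(5,11) nearest=11 d=2 new=(5,11) → add node 15 parent=11 cost=15
22. q=(14,9) nearest=3 d=5 new=(13,9) → blocked by [10,14]×[8,10], reject
23. q=(0,9) nearest=7 d=0 → coincident, reject
24. q=(12,7) nearest=3 d=3 new=(12,7) → add node 16 parent=3 cost=11
25. q=(7,8) nearest=11 d=1 new=(7,8) → add node 17 parent=11 cost=14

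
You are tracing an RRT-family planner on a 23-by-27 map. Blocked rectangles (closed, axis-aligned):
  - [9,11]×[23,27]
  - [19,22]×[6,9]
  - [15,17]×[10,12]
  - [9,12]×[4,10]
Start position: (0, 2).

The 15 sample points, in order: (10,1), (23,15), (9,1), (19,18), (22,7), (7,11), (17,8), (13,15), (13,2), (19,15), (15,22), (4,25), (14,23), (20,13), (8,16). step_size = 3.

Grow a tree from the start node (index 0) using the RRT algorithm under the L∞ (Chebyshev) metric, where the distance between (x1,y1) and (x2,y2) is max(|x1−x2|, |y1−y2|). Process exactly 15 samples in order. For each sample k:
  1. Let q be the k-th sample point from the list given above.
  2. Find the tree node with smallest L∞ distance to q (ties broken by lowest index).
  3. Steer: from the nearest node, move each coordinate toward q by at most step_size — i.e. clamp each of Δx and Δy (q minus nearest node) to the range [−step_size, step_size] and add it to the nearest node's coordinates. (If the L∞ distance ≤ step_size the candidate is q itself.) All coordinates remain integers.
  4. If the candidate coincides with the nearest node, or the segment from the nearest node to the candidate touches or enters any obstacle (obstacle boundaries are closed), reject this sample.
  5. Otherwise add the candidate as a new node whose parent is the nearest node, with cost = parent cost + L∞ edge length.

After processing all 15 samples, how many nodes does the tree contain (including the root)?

1. q=(10,1) nearest=0 d=10 new=(3,1) → add node 1 parent=0 cost=3
2. q=(23,15) nearest=1 d=20 new=(6,4) → add node 2 parent=1 cost=6
3. q=(9,1) nearest=2 d=3 new=(9,1) → add node 3 parent=2 cost=9
4. q=(19,18) nearest=2 d=14 new=(9,7) → blocked by [9,12]×[4,10], reject
5. q=(22,7) nearest=3 d=13 new=(12,4) → blocked by [9,12]×[4,10], reject
6. q=(7,11) nearest=2 d=7 new=(7,7) → add node 4 parent=2 cost=9
7. q=(17,8) nearest=3 d=8 new=(12,4) → blocked by [9,12]×[4,10], reject
8. q=(13,15) nearest=4 d=8 new=(10,10) → blocked by [9,12]×[4,10], reject
9. q=(13,2) nearest=3 d=4 new=(12,2) → add node 5 parent=3 cost=12
10. q=(19,15) nearest=4 d=12 new=(10,10) → blocked by [9,12]×[4,10], reject
11. q=(15,22) nearest=4 d=15 new=(10,10) → blocked by [9,12]×[4,10], reject
12. q=(4,25) nearest=4 d=18 new=(4,10) → add node 6 parent=4 cost=12
13. q=(14,23) nearest=6 d=13 new=(7,13) → add node 7 parent=6 cost=15
14. q=(20,13) nearest=5 d=11 new=(15,5) → add node 8 parent=5 cost=15
15. q=(8,16) nearest=7 d=3 new=(8,16) → add node 9 parent=7 cost=18

Node count: 10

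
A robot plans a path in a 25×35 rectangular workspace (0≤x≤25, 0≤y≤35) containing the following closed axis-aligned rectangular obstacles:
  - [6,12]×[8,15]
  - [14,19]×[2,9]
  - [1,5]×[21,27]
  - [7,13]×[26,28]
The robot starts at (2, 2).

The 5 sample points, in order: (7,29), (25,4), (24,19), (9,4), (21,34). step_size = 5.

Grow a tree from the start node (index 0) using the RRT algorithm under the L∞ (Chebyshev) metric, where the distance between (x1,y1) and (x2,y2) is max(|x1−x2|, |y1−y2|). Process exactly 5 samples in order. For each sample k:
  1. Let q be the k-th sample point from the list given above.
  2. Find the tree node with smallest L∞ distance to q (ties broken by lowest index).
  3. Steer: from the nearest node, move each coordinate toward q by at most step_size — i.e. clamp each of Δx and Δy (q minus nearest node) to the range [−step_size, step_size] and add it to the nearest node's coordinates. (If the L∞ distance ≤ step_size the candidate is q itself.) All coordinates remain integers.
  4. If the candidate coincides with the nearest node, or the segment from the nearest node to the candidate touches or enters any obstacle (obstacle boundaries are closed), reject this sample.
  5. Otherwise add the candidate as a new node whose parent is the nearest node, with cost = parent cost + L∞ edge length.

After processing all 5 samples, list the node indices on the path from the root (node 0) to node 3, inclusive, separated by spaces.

1. q=(7,29) nearest=0 d=27 new=(7,7) → add node 1 parent=0 cost=5
2. q=(25,4) nearest=1 d=18 new=(12,4) → add node 2 parent=1 cost=10
3. q=(24,19) nearest=2 d=15 new=(17,9) → blocked by [14,19]×[2,9], reject
4. q=(9,4) nearest=1 d=3 new=(9,4) → add node 3 parent=1 cost=8
5. q=(21,34) nearest=1 d=27 new=(12,12) → blocked by [6,12]×[8,15], reject

Path: 0 1 3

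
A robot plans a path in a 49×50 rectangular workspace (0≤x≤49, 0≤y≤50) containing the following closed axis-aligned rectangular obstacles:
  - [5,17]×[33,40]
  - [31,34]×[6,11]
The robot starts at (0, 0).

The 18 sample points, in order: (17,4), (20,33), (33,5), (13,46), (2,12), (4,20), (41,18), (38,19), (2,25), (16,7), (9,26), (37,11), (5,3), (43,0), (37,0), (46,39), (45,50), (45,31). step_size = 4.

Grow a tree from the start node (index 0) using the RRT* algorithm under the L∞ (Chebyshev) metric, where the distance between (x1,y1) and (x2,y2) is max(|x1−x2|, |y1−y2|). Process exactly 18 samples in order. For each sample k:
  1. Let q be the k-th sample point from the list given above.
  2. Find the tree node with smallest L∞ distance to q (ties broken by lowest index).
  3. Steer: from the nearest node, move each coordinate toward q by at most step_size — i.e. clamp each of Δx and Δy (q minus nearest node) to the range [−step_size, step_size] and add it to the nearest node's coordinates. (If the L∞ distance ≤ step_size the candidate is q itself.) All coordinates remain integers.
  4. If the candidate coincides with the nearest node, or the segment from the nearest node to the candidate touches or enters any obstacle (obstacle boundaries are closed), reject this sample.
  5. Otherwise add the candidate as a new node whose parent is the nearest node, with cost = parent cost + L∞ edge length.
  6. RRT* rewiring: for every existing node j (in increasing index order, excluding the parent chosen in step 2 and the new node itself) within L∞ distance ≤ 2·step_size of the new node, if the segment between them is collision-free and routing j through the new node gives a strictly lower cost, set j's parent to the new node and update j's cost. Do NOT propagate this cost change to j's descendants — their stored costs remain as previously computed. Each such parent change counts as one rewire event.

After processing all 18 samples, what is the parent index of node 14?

1. q=(17,4) nearest=0 d=17 new=(4,4) → add node 1 parent=0 cost=4
2. q=(20,33) nearest=1 d=29 new=(8,8) → add node 2 parent=1 cost=8
3. q=(33,5) nearest=2 d=25 new=(12,5) → add node 3 parent=2 cost=12
4. q=(13,46) nearest=2 d=38 new=(12,12) → add node 4 parent=2 cost=12
5. q=(2,12) nearest=2 d=6 new=(4,12) → add node 5 parent=2 cost=12
6. q=(4,20) nearest=4 d=8 new=(8,16) → add node 6 parent=4 cost=16
7. q=(41,18) nearest=3 d=29 new=(16,9) → add node 7 parent=3 cost=16
8. q=(38,19) nearest=7 d=22 new=(20,13) → add node 8 parent=7 cost=20
9. q=(2,25) nearest=6 d=9 new=(4,20) → add node 9 parent=6 cost=20
10. q=(16,7) nearest=7 d=2 new=(16,7) → add node 10 parent=7 cost=18
11. q=(9,26) nearest=9 d=6 new=(8,24) → add node 11 parent=9 cost=24
12. q=(37,11) nearest=8 d=17 new=(24,11) → add node 12 parent=8 cost=24
13. q=(5,3) nearest=1 d=1 new=(5,3) → add node 13 parent=1 cost=5
14. q=(43,0) nearest=12 d=19 new=(28,7) → add node 14 parent=12 cost=28
15. q=(37,0) nearest=14 d=9 new=(32,3) → add node 15 parent=14 cost=32
16. q=(46,39) nearest=8 d=26 new=(24,17) → add node 16 parent=8 cost=24
17. q=(45,50) nearest=16 d=33 new=(28,21) → add node 17 parent=16 cost=28
18. q=(45,31) nearest=17 d=17 new=(32,25) → add node 18 parent=17 cost=32

Parent of node 14: 12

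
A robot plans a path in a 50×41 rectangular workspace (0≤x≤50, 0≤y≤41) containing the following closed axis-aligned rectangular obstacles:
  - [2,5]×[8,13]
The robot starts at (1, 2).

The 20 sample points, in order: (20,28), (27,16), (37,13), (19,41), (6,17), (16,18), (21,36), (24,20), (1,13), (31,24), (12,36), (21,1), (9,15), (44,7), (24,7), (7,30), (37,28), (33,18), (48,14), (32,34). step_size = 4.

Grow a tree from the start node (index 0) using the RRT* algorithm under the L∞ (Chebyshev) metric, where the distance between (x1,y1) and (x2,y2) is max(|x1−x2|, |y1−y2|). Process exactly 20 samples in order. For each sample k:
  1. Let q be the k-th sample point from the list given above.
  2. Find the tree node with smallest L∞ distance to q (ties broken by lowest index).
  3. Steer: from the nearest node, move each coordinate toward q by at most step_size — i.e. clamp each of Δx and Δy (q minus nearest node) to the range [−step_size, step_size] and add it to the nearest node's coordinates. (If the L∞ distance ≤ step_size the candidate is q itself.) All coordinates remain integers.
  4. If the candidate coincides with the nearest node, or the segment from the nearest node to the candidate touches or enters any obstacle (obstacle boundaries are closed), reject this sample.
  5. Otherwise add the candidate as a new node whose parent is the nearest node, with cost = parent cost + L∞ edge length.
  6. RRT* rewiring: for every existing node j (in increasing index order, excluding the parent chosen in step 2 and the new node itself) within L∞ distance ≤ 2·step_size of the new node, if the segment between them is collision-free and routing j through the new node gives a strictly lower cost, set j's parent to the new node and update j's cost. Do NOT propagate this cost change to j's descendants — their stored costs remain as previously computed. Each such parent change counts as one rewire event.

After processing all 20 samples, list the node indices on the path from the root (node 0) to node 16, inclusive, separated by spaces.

1. q=(20,28) nearest=0 d=26 new=(5,6) → add node 1 parent=0 cost=4
2. q=(27,16) nearest=1 d=22 new=(9,10) → add node 2 parent=1 cost=8
3. q=(37,13) nearest=2 d=28 new=(13,13) → add node 3 parent=2 cost=12
4. q=(19,41) nearest=3 d=28 new=(17,17) → add node 4 parent=3 cost=16
5. q=(6,17) nearest=2 d=7 new=(6,14) → add node 5 parent=2 cost=12
6. q=(16,18) nearest=4 d=1 new=(16,18) → add node 6 parent=4 cost=17
7. q=(21,36) nearest=6 d=18 new=(20,22) → add node 7 parent=6 cost=21
8. q=(24,20) nearest=7 d=4 new=(24,20) → add node 8 parent=7 cost=25
9. q=(1,13) nearest=5 d=5 new=(2,13) → blocked by [2,5]×[8,13], reject
10. q=(31,24) nearest=8 d=7 new=(28,24) → add node 9 parent=8 cost=29
11. q=(12,36) nearest=7 d=14 new=(16,26) → add node 10 parent=7 cost=25
12. q=(21,1) nearest=2 d=12 new=(13,6) → add node 11 parent=2 cost=12
13. q=(9,15) nearest=5 d=3 new=(9,15) → add node 12 parent=5 cost=15
14. q=(44,7) nearest=9 d=17 new=(32,20) → add node 13 parent=9 cost=33
15. q=(24,7) nearest=4 d=10 new=(21,13) → add node 14 parent=4 cost=20
16. q=(7,30) nearest=10 d=9 new=(12,30) → add node 15 parent=10 cost=29
17. q=(37,28) nearest=13 d=8 new=(36,24) → add node 16 parent=13 cost=37
18. q=(33,18) nearest=13 d=2 new=(33,18) → add node 17 parent=13 cost=35
19. q=(48,14) nearest=16 d=12 new=(40,20) → add node 18 parent=16 cost=41
20. q=(32,34) nearest=9 d=10 new=(32,28) → add node 19 parent=9 cost=33

Path: 0 1 2 3 4 6 7 8 9 13 16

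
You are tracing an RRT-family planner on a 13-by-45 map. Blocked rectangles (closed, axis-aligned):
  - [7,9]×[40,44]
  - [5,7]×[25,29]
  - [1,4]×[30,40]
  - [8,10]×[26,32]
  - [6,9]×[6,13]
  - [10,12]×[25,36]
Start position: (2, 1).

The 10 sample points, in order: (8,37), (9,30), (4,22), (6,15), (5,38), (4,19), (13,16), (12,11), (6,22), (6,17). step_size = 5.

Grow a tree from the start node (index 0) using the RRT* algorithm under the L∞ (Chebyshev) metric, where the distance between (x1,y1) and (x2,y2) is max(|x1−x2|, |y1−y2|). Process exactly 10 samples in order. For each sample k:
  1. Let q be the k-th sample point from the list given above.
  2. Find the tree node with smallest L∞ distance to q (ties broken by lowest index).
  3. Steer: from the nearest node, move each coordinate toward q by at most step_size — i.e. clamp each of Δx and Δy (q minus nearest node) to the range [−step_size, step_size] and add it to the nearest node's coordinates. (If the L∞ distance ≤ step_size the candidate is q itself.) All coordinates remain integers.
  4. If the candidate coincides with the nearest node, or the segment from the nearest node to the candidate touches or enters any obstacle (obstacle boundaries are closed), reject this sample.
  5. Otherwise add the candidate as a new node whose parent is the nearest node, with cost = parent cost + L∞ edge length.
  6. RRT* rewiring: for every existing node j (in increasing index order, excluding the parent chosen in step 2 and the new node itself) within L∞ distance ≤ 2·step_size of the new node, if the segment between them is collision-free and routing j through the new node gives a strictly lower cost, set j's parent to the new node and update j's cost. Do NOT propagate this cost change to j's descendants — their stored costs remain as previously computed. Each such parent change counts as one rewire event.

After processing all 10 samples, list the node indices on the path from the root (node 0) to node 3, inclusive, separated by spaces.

1. q=(8,37) nearest=0 d=36 new=(7,6) → blocked by [6,9]×[6,13], reject
2. q=(9,30) nearest=0 d=29 new=(7,6) → blocked by [6,9]×[6,13], reject
3. q=(4,22) nearest=0 d=21 new=(4,6) → add node 1 parent=0 cost=5
4. q=(6,15) nearest=1 d=9 new=(6,11) → blocked by [6,9]×[6,13], reject
5. q=(5,38) nearest=1 d=32 new=(5,11) → add node 2 parent=1 cost=10
6. q=(4,19) nearest=2 d=8 new=(4,16) → add node 3 parent=2 cost=15
7. q=(13,16) nearest=2 d=8 new=(10,16) → blocked by [6,9]×[6,13], reject
8. q=(12,11) nearest=2 d=7 new=(10,11) → blocked by [6,9]×[6,13], reject
9. q=(6,22) nearest=3 d=6 new=(6,21) → add node 4 parent=3 cost=20
10. q=(6,17) nearest=3 d=2 new=(6,17) → add node 5 parent=3 cost=17

Path: 0 1 2 3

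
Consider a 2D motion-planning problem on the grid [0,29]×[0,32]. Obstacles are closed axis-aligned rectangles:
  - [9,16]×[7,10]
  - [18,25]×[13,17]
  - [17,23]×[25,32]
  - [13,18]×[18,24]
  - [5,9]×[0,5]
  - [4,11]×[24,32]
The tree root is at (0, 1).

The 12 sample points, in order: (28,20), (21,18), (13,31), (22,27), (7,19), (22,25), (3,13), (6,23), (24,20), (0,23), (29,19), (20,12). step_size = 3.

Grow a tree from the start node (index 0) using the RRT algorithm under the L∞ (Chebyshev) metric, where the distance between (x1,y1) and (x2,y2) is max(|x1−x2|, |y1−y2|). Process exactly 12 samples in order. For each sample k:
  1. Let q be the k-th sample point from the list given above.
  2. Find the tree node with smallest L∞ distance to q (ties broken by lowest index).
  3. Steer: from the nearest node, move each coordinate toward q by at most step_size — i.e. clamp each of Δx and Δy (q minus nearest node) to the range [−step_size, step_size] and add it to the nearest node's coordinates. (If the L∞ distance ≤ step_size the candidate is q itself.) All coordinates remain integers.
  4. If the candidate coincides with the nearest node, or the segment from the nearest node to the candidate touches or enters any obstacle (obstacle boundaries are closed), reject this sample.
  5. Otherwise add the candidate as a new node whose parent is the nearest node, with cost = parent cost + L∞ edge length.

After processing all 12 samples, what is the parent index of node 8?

1. q=(28,20) nearest=0 d=28 new=(3,4) → add node 1 parent=0 cost=3
2. q=(21,18) nearest=1 d=18 new=(6,7) → add node 2 parent=1 cost=6
3. q=(13,31) nearest=2 d=24 new=(9,10) → blocked by [9,16]×[7,10], reject
4. q=(22,27) nearest=2 d=20 new=(9,10) → blocked by [9,16]×[7,10], reject
5. q=(7,19) nearest=2 d=12 new=(7,10) → add node 3 parent=2 cost=9
6. q=(22,25) nearest=3 d=15 new=(10,13) → add node 4 parent=3 cost=12
7. q=(3,13) nearest=3 d=4 new=(4,13) → add node 5 parent=3 cost=12
8. q=(6,23) nearest=4 d=10 new=(7,16) → add node 6 parent=4 cost=15
9. q=(24,20) nearest=4 d=14 new=(13,16) → add node 7 parent=4 cost=15
10. q=(0,23) nearest=6 d=7 new=(4,19) → add node 8 parent=6 cost=18
11. q=(29,19) nearest=7 d=16 new=(16,19) → blocked by [13,18]×[18,24], reject
12. q=(20,12) nearest=7 d=7 new=(16,13) → add node 9 parent=7 cost=18

Parent of node 8: 6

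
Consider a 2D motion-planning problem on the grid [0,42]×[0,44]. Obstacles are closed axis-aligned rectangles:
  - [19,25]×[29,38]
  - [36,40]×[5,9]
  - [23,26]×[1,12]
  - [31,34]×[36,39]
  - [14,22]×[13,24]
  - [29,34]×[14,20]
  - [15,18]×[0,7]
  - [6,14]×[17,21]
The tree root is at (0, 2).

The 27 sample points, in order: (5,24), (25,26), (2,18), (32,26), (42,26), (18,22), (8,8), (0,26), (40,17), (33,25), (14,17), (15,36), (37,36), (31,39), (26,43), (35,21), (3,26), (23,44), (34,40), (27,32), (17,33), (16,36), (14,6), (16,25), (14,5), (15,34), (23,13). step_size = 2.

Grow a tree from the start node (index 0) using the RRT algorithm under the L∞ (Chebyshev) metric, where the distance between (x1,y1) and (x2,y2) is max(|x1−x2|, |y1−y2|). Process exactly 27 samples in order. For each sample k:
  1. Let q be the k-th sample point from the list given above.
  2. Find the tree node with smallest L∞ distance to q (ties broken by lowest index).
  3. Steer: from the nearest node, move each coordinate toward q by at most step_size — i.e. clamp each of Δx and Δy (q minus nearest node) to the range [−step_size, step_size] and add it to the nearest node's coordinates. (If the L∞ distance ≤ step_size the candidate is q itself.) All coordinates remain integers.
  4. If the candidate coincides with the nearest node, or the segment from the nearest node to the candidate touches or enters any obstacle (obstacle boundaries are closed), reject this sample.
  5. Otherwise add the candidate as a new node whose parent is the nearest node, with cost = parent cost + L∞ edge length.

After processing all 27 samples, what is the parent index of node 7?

Parent of node 7: 4

1. q=(5,24) nearest=0 d=22 new=(2,4) → add node 1 parent=0 cost=2
2. q=(25,26) nearest=1 d=23 new=(4,6) → add node 2 parent=1 cost=4
3. q=(2,18) nearest=2 d=12 new=(2,8) → add node 3 parent=2 cost=6
4. q=(32,26) nearest=2 d=28 new=(6,8) → add node 4 parent=2 cost=6
5. q=(42,26) nearest=4 d=36 new=(8,10) → add node 5 parent=4 cost=8
6. q=(18,22) nearest=5 d=12 new=(10,12) → add node 6 parent=5 cost=10
7. q=(8,8) nearest=4 d=2 new=(8,8) → add node 7 parent=4 cost=8
8. q=(0,26) nearest=6 d=14 new=(8,14) → add node 8 parent=6 cost=12
9. q=(40,17) nearest=6 d=30 new=(12,14) → add node 9 parent=6 cost=12
10. q=(33,25) nearest=9 d=21 new=(14,16) → blocked by [14,22]×[13,24], reject
11. q=(14,17) nearest=9 d=3 new=(14,16) → blocked by [14,22]×[13,24], reject
12. q=(15,36) nearest=8 d=22 new=(10,16) → add node 10 parent=8 cost=14
13. q=(37,36) nearest=9 d=25 new=(14,16) → blocked by [14,22]×[13,24], reject
14. q=(31,39) nearest=10 d=23 new=(12,18) → blocked by [6,14]×[17,21], reject
15. q=(26,43) nearest=10 d=27 new=(12,18) → blocked by [6,14]×[17,21], reject
16. q=(35,21) nearest=9 d=23 new=(14,16) → blocked by [14,22]×[13,24], reject
17. q=(3,26) nearest=10 d=10 new=(8,18) → blocked by [6,14]×[17,21], reject
18. q=(23,44) nearest=10 d=28 new=(12,18) → blocked by [6,14]×[17,21], reject
19. q=(34,40) nearest=10 d=24 new=(12,18) → blocked by [6,14]×[17,21], reject
20. q=(27,32) nearest=10 d=17 new=(12,18) → blocked by [6,14]×[17,21], reject
21. q=(17,33) nearest=10 d=17 new=(12,18) → blocked by [6,14]×[17,21], reject
22. q=(16,36) nearest=10 d=20 new=(12,18) → blocked by [6,14]×[17,21], reject
23. q=(14,6) nearest=5 d=6 new=(10,8) → add node 11 parent=5 cost=10
24. q=(16,25) nearest=10 d=9 new=(12,18) → blocked by [6,14]×[17,21], reject
25. q=(14,5) nearest=11 d=4 new=(12,6) → add node 12 parent=11 cost=12
26. q=(15,34) nearest=10 d=18 new=(12,18) → blocked by [6,14]×[17,21], reject
27. q=(23,13) nearest=9 d=11 new=(14,13) → blocked by [14,22]×[13,24], reject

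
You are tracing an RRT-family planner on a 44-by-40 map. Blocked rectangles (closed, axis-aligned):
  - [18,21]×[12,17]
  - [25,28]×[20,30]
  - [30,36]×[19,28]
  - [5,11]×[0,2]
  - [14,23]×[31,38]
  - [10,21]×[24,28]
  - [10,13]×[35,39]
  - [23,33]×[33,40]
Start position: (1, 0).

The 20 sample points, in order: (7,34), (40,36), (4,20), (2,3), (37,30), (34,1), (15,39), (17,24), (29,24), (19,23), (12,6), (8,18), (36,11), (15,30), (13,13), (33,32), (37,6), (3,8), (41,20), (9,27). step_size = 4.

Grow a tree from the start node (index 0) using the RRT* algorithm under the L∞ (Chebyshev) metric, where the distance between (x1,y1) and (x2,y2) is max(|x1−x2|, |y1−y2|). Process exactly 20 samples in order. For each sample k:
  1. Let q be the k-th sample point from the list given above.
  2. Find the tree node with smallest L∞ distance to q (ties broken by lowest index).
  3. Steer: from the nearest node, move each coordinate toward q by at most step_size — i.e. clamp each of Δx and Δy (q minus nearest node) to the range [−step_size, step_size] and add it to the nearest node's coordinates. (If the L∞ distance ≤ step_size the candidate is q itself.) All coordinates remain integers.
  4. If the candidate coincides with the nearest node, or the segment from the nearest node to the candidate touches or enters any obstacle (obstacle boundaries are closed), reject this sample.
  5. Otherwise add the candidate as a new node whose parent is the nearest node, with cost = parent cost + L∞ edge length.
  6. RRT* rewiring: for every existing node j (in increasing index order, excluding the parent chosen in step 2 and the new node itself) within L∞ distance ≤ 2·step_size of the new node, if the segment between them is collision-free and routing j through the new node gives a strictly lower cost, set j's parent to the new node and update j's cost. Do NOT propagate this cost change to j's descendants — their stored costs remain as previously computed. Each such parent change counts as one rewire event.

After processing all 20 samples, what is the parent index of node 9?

1. q=(7,34) nearest=0 d=34 new=(5,4) → add node 1 parent=0 cost=4
2. q=(40,36) nearest=1 d=35 new=(9,8) → add node 2 parent=1 cost=8
3. q=(4,20) nearest=2 d=12 new=(5,12) → add node 3 parent=2 cost=12
4. q=(2,3) nearest=0 d=3 new=(2,3) → add node 4 parent=0 cost=3
5. q=(37,30) nearest=2 d=28 new=(13,12) → add node 5 parent=2 cost=12
6. q=(34,1) nearest=5 d=21 new=(17,8) → add node 6 parent=5 cost=16
7. q=(15,39) nearest=3 d=27 new=(9,16) → add node 7 parent=3 cost=16
8. q=(17,24) nearest=7 d=8 new=(13,20) → add node 8 parent=7 cost=20
9. q=(29,24) nearest=5 d=16 new=(17,16) → add node 9 parent=5 cost=16
10. q=(19,23) nearest=8 d=6 new=(17,23) → add node 10 parent=8 cost=24
11. q=(12,6) nearest=2 d=3 new=(12,6) → add node 11 parent=2 cost=11
12. q=(8,18) nearest=7 d=2 new=(8,18) → add node 12 parent=7 cost=18
13. q=(36,11) nearest=6 d=19 new=(21,11) → add node 13 parent=6 cost=20
14. q=(15,30) nearest=10 d=7 new=(15,27) → blocked by [10,21]×[24,28], reject
15. q=(13,13) nearest=5 d=1 new=(13,13) → add node 14 parent=5 cost=13
16. q=(33,32) nearest=9 d=16 new=(21,20) → blocked by [18,21]×[12,17], reject
17. q=(37,6) nearest=13 d=16 new=(25,7) → add node 15 parent=13 cost=24
18. q=(3,8) nearest=1 d=4 new=(3,8) → add node 16 parent=1 cost=8
19. q=(41,20) nearest=15 d=16 new=(29,11) → add node 17 parent=15 cost=28
20. q=(9,27) nearest=8 d=7 new=(9,24) → add node 18 parent=8 cost=24

Parent of node 9: 5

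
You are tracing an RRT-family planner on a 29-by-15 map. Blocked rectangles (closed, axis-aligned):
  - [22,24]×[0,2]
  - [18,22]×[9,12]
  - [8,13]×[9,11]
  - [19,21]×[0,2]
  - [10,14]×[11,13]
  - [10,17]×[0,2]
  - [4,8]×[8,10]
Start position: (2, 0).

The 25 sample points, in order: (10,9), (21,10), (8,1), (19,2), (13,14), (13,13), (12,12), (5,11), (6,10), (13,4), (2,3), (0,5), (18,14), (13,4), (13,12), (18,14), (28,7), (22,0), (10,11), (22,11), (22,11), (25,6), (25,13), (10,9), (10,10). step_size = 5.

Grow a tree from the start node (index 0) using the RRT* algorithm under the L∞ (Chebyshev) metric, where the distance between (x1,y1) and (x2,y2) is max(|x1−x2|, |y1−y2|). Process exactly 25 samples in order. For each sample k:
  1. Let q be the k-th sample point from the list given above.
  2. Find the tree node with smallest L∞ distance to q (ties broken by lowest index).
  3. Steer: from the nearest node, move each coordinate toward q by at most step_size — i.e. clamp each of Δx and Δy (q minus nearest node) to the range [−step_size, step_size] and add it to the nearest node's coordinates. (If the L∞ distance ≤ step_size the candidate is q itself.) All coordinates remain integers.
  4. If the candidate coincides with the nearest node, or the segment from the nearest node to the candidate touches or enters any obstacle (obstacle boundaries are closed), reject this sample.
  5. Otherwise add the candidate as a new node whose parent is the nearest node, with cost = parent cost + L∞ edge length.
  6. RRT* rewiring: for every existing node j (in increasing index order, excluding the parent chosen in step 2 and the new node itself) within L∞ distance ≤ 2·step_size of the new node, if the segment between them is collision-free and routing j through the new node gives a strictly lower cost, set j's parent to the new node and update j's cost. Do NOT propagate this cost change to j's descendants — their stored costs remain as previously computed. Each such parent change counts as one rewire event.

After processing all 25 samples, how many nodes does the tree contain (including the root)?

Node count: 8

1. q=(10,9) nearest=0 d=9 new=(7,5) → add node 1 parent=0 cost=5
2. q=(21,10) nearest=1 d=14 new=(12,10) → blocked by [8,13]×[9,11], reject
3. q=(8,1) nearest=1 d=4 new=(8,1) → add node 2 parent=1 cost=9
4. q=(19,2) nearest=2 d=11 new=(13,2) → blocked by [10,17]×[0,2], reject
5. q=(13,14) nearest=1 d=9 new=(12,10) → blocked by [8,13]×[9,11], reject
6. q=(13,13) nearest=1 d=8 new=(12,10) → blocked by [8,13]×[9,11], reject
7. q=(12,12) nearest=1 d=7 new=(12,10) → blocked by [8,13]×[9,11], reject
8. q=(5,11) nearest=1 d=6 new=(5,10) → blocked by [4,8]×[8,10], reject
9. q=(6,10) nearest=1 d=5 new=(6,10) → blocked by [4,8]×[8,10], reject
10. q=(13,4) nearest=2 d=5 new=(13,4) → add node 3 parent=2 cost=14
11. q=(2,3) nearest=0 d=3 new=(2,3) → add node 4 parent=0 cost=3
12. q=(0,5) nearest=4 d=2 new=(0,5) → add node 5 parent=4 cost=5
13. q=(18,14) nearest=3 d=10 new=(18,9) → blocked by [18,22]×[9,12], reject
14. q=(13,4) nearest=3 d=0 → coincident, reject
15. q=(13,12) nearest=1 d=7 new=(12,10) → blocked by [8,13]×[9,11], reject
16. q=(18,14) nearest=3 d=10 new=(18,9) → blocked by [18,22]×[9,12], reject
17. q=(28,7) nearest=3 d=15 new=(18,7) → add node 6 parent=3 cost=19
18. q=(22,0) nearest=6 d=7 new=(22,2) → blocked by [22,24]×[0,2], reject
19. q=(10,11) nearest=1 d=6 new=(10,10) → blocked by [8,13]×[9,11], reject
20. q=(22,11) nearest=6 d=4 new=(22,11) → blocked by [18,22]×[9,12], reject
21. q=(22,11) nearest=6 d=4 new=(22,11) → blocked by [18,22]×[9,12], reject
22. q=(25,6) nearest=6 d=7 new=(23,6) → add node 7 parent=6 cost=24
23. q=(25,13) nearest=6 d=7 new=(23,12) → blocked by [18,22]×[9,12], reject
24. q=(10,9) nearest=1 d=4 new=(10,9) → blocked by [8,13]×[9,11], reject
25. q=(10,10) nearest=1 d=5 new=(10,10) → blocked by [8,13]×[9,11], reject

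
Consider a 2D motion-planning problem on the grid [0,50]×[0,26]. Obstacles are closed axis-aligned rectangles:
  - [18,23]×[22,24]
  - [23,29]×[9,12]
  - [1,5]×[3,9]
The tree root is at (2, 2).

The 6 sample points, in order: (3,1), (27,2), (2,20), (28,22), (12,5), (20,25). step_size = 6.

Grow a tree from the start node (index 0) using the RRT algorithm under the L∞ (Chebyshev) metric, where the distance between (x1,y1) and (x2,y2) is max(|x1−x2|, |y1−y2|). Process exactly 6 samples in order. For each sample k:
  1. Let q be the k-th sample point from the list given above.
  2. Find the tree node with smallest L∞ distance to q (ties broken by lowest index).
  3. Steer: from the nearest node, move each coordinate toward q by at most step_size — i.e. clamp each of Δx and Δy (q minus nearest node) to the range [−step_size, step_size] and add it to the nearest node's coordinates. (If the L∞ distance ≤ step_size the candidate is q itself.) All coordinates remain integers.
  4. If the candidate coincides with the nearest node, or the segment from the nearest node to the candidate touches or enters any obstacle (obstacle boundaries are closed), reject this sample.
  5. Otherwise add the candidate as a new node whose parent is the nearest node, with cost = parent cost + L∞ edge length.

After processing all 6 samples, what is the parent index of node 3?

1. q=(3,1) nearest=0 d=1 new=(3,1) → add node 1 parent=0 cost=1
2. q=(27,2) nearest=1 d=24 new=(9,2) → add node 2 parent=1 cost=7
3. q=(2,20) nearest=0 d=18 new=(2,8) → blocked by [1,5]×[3,9], reject
4. q=(28,22) nearest=2 d=20 new=(15,8) → add node 3 parent=2 cost=13
5. q=(12,5) nearest=2 d=3 new=(12,5) → add node 4 parent=2 cost=10
6. q=(20,25) nearest=3 d=17 new=(20,14) → add node 5 parent=3 cost=19

Parent of node 3: 2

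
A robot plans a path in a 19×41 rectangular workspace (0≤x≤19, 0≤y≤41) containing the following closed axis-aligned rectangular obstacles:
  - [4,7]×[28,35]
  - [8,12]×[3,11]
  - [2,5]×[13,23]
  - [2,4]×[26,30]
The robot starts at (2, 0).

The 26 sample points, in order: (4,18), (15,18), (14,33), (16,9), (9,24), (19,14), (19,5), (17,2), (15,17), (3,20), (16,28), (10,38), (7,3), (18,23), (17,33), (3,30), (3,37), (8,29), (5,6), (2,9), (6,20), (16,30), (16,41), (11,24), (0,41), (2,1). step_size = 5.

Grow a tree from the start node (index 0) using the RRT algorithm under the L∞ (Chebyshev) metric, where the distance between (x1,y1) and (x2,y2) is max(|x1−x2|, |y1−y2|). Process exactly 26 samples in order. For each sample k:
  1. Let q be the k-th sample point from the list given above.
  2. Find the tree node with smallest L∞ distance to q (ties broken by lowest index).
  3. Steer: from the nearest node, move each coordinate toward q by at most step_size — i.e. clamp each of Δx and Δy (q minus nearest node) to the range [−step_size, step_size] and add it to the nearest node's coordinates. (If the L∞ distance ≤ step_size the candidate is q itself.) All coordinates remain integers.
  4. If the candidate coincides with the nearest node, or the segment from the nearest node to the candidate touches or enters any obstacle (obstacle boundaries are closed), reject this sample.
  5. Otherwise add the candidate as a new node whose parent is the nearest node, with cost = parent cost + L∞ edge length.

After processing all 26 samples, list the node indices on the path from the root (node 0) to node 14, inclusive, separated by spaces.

Path: 0 1 3 4 5 7 8 14

1. q=(4,18) nearest=0 d=18 new=(4,5) → add node 1 parent=0 cost=5
2. q=(15,18) nearest=1 d=13 new=(9,10) → blocked by [8,12]×[3,11], reject
3. q=(14,33) nearest=1 d=28 new=(9,10) → blocked by [8,12]×[3,11], reject
4. q=(16,9) nearest=1 d=12 new=(9,9) → blocked by [8,12]×[3,11], reject
5. q=(9,24) nearest=1 d=19 new=(9,10) → blocked by [8,12]×[3,11], reject
6. q=(19,14) nearest=1 d=15 new=(9,10) → blocked by [8,12]×[3,11], reject
7. q=(19,5) nearest=1 d=15 new=(9,5) → blocked by [8,12]×[3,11], reject
8. q=(17,2) nearest=1 d=13 new=(9,2) → add node 2 parent=1 cost=10
9. q=(15,17) nearest=1 d=12 new=(9,10) → blocked by [8,12]×[3,11], reject
10. q=(3,20) nearest=1 d=15 new=(3,10) → add node 3 parent=1 cost=10
11. q=(16,28) nearest=3 d=18 new=(8,15) → add node 4 parent=3 cost=15
12. q=(10,38) nearest=4 d=23 new=(10,20) → add node 5 parent=4 cost=20
13. q=(7,3) nearest=2 d=2 new=(7,3) → add node 6 parent=2 cost=12
14. q=(18,23) nearest=5 d=8 new=(15,23) → add node 7 parent=5 cost=25
15. q=(17,33) nearest=7 d=10 new=(17,28) → add node 8 parent=7 cost=30
16. q=(3,30) nearest=5 d=10 new=(5,25) → add node 9 parent=5 cost=25
17. q=(3,37) nearest=9 d=12 new=(3,30) → blocked by [2,4]×[26,30], reject
18. q=(8,29) nearest=9 d=4 new=(8,29) → add node 10 parent=9 cost=29
19. q=(5,6) nearest=1 d=1 new=(5,6) → add node 11 parent=1 cost=6
20. q=(2,9) nearest=3 d=1 new=(2,9) → add node 12 parent=3 cost=11
21. q=(6,20) nearest=5 d=4 new=(6,20) → add node 13 parent=5 cost=24
22. q=(16,30) nearest=8 d=2 new=(16,30) → add node 14 parent=8 cost=32
23. q=(16,41) nearest=14 d=11 new=(16,35) → add node 15 parent=14 cost=37
24. q=(11,24) nearest=5 d=4 new=(11,24) → add node 16 parent=5 cost=24
25. q=(0,41) nearest=10 d=12 new=(3,34) → blocked by [4,7]×[28,35], reject
26. q=(2,1) nearest=0 d=1 new=(2,1) → add node 17 parent=0 cost=1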